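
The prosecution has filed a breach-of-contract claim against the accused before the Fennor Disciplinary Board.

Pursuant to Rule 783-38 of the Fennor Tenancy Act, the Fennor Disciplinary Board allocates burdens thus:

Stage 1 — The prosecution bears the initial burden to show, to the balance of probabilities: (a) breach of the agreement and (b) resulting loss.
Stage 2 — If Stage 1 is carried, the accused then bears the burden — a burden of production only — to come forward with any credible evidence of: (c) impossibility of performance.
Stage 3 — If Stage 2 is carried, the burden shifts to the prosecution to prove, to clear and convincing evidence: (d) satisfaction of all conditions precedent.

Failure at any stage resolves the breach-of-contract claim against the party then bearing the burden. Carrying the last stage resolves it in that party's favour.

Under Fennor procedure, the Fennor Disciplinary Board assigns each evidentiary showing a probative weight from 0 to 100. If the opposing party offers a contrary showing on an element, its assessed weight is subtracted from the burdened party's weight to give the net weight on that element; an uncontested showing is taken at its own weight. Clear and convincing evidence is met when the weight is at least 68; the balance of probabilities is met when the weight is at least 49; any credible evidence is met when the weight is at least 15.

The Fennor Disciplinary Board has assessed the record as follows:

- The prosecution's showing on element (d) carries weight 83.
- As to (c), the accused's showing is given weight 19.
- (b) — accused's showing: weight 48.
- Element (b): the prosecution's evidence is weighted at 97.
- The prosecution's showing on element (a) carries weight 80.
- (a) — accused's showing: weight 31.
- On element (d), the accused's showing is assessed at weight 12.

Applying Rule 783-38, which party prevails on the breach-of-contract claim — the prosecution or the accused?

At Stage 1 the prosecution must meet the balance of probabilities (weight is at least 49): on (a) the weight is 80 less the opposing 31 gives net 49, ≥ 49, so (a) meets the standard; on (b) the weight is 97 less the opposing 48 gives net 49, which does reach 49, so (b) meets the standard.
  Stage 1 is satisfied; the onus moves to the accused.
At Stage 2 the accused must meet any credible evidence (weight is at least 15): on (c) the weight is 19, which does reach 15, so (c) meets the standard.
  The accused carries Stage 2; the prosecution now bears the burden.
At Stage 3 the prosecution must meet clear and convincing evidence (weight is at least 68): on (d) the weight is 83 less the opposing 12 gives net 71, which does reach 68, so (d) meets the standard.
  The prosecution carries the last stage.
With every stage satisfied, the prosecution prevails.

prosecution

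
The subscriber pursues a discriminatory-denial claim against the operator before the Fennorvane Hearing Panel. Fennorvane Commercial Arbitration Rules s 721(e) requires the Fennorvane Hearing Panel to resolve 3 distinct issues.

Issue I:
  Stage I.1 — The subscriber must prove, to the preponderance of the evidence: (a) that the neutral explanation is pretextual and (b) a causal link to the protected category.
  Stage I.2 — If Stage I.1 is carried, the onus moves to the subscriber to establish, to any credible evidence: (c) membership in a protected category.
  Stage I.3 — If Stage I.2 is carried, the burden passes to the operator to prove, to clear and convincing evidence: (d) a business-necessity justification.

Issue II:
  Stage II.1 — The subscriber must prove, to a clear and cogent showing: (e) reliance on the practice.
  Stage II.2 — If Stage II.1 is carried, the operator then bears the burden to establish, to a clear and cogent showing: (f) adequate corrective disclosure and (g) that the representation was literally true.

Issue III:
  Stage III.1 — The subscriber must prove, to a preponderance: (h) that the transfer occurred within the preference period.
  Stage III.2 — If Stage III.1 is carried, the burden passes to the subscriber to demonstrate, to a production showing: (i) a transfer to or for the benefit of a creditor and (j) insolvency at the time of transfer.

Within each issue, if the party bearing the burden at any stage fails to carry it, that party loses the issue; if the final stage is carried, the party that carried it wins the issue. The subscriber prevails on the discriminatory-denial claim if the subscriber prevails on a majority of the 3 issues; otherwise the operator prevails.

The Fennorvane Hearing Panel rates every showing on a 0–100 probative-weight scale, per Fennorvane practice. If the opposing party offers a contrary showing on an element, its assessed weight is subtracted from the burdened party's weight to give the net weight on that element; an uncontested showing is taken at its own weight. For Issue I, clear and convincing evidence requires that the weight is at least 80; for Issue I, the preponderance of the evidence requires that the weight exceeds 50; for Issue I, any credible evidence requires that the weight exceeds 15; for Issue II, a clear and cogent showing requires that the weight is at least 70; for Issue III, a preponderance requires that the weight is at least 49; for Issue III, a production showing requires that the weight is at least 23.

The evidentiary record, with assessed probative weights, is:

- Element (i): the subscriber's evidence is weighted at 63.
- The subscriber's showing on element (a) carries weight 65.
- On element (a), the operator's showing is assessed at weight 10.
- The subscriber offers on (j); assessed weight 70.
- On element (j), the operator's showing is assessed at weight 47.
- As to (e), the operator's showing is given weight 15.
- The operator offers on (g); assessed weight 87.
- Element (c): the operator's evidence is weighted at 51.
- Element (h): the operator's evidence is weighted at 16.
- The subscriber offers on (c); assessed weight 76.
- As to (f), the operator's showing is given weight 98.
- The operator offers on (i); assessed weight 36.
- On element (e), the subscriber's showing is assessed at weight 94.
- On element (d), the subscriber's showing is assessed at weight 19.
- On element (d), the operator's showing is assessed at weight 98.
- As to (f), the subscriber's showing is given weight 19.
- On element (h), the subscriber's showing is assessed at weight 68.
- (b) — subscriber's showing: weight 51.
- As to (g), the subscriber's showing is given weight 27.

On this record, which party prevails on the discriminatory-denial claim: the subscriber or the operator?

subscriber

— Issue I —
Stage I.1 — burden on subscriber; standard: the preponderance of the evidence (weight exceeds 50).
    (a): 65 − 10 = 55 > 50 [met]
    (b): 51 > 50 [met]
  Stage I.1 is satisfied; the subscriber continues to bear the burden.
Stage I.2 — burden on subscriber; standard: any credible evidence (weight exceeds 15).
    (c): 76 − 51 = 25 > 15 [met]
  The subscriber carries Stage I.2; the operator now bears the burden.
Stage I.3 — burden on operator; standard: clear and convincing evidence (weight is at least 80).
    (d): 98 − 19 = 79 < 80 [not met]
  Not every element is met, so the operator fails to carry Stage I.3.
The subscriber prevails on this issue.
— Issue II —
Stage II.1 — burden on subscriber; standard: a clear and cogent showing (weight is at least 70).
    (e): 94 − 15 = 79 ≥ 70 [met]
  The subscriber carries Stage II.1; the operator now bears the burden.
Stage II.2 — burden on operator; standard: a clear and cogent showing (weight is at least 70).
    (f): 98 − 19 = 79 ≥ 70 [met]
    (g): 87 − 27 = 60 < 70 [not met]
  The operator does not carry Stage II.2.
The subscriber prevails on this issue.
— Issue III —
Stage III.1 (subscriber, a preponderance, weight is at least 49): (h) net 68−16=52 ≥ 49 — meets.
  Stage III.1 is satisfied; the subscriber continues to bear the burden.
Stage III.2 (subscriber, a production showing, weight is at least 23): (i) net 63−36=27 ≥ 23 — meets; (j) net 70−47=23 ≥ 23 — meets.
  All elements met at the final stage.
All stages carried — the subscriber prevails on this issue.
Per-issue: Issue I → subscriber; Issue II → subscriber; Issue III → subscriber. The subscriber must prevail on a majority of issues; overall, the subscriber prevails.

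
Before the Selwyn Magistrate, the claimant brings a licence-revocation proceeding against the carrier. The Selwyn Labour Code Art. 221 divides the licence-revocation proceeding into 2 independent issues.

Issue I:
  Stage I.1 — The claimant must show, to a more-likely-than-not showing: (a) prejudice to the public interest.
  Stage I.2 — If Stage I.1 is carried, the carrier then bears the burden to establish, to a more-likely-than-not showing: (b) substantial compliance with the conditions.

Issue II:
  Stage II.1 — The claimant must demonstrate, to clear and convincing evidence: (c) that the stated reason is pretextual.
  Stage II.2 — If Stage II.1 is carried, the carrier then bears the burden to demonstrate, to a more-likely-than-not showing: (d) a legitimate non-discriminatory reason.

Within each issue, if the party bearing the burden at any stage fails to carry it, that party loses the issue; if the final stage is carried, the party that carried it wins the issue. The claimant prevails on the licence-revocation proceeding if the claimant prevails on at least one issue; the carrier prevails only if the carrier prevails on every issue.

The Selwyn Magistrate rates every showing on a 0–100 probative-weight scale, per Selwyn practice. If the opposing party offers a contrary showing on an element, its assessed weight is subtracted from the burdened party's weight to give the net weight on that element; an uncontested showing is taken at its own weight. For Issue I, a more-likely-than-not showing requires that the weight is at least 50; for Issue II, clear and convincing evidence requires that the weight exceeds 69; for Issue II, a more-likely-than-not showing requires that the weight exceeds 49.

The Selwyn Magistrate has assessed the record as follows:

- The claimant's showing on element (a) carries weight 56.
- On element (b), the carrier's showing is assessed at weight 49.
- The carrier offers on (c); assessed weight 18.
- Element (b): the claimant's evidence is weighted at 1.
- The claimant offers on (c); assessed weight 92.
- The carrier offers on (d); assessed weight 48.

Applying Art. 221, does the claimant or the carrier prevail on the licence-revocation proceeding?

claimant

— Issue I —
Stage I.1 (claimant, a more-likely-than-not showing, weight is at least 50): (a) 56 ≥ 50 — meets.
  All elements met. The burden passes to the carrier.
Stage I.2 (carrier, a more-likely-than-not showing, weight is at least 50): (b) net 49−1=48 < 50 — fails.
  Not every element is met, so the carrier fails to carry Stage I.2.
So the claimant prevails on this issue.
— Issue II —
At Stage II.1 the claimant must meet clear and convincing evidence (weight exceeds 69): on (c) the weight is 92 less the opposing 18 gives net 74, which does exceed 69, so (c) meets the standard.
  Stage II.1 carried; the burden shifts to the carrier.
At Stage II.2 the carrier must meet a more-likely-than-not showing (weight exceeds 49): on (d) the weight is 48, ≤ 49, so (d) does not meet the standard.
  Stage II.2 not carried; the carrier fails its burden.
The analysis ends at Stage II.2; the claimant prevails on this issue.
Per-issue: Issue I → claimant; Issue II → claimant. The claimant must prevail on at least one issue; overall, the claimant prevails.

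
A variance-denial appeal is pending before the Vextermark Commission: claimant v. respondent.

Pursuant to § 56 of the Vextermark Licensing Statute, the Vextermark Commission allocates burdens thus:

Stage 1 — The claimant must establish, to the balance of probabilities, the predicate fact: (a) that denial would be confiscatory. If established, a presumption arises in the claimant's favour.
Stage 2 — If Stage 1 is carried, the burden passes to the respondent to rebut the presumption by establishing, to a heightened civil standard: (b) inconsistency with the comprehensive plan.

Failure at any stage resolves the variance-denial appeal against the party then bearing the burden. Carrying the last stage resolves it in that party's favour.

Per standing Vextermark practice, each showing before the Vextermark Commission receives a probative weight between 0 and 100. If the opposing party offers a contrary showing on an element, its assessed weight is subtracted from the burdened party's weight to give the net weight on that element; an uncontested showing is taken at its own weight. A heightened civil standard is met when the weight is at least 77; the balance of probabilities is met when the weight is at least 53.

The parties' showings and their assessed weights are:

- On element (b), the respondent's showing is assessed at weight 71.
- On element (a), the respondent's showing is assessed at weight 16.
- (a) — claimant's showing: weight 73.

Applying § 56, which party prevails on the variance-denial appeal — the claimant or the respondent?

Stage 1 (claimant, the balance of probabilities, weight is at least 53): (a) net 73−16=57 ≥ 53 — meets.
  Stage 1 carried; the burden shifts to the respondent.
Stage 2 (respondent, a heightened civil standard, weight is at least 77): (b) 71 < 77 — fails.
  Stage 2 not carried; the respondent fails its burden.
So the claimant prevails.

claimant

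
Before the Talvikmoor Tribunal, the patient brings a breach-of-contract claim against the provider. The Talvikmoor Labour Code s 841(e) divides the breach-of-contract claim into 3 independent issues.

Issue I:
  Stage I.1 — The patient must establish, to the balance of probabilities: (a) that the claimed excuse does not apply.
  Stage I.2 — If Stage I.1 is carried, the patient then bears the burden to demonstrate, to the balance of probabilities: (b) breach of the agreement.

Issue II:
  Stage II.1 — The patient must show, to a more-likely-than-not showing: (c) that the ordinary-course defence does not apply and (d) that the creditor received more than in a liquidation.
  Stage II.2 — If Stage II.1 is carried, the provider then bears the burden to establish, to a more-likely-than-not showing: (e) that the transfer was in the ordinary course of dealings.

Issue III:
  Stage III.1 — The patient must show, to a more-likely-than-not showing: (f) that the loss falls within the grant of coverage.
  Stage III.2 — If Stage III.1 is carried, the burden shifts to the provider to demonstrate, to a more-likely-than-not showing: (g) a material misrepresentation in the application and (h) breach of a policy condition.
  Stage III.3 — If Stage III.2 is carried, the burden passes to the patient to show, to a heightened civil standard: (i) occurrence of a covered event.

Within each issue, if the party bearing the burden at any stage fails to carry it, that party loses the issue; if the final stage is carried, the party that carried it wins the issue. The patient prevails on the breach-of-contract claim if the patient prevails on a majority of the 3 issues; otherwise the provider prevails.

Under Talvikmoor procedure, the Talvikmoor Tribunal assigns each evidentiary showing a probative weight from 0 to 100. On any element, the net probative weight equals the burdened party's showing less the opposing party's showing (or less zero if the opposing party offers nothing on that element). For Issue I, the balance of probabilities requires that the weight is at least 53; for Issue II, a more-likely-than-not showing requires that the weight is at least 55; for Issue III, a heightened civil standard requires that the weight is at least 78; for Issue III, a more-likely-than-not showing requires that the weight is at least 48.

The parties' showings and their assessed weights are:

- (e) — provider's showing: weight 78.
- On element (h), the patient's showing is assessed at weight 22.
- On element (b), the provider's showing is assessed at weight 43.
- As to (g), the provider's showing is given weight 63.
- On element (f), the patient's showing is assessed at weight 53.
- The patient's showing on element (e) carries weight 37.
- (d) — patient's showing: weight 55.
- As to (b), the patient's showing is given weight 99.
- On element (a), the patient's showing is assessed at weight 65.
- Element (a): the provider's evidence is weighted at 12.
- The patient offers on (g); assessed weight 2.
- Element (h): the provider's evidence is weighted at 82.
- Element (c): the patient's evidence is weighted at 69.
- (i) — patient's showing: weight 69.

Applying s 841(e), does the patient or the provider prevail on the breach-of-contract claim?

patient

— Issue I —
Stage I.1 — burden on patient; standard: the balance of probabilities (weight is at least 53).
    (a): 65 − 12 = 53 ≥ 53 [met]
  Stage I.1 carried; the burden remains with the patient.
Stage I.2 — burden on patient; standard: the balance of probabilities (weight is at least 53).
    (b): 99 − 43 = 56 ≥ 53 [met]
  Stage I.2 carried; the final stage is satisfied.
All stages carried — the patient prevails on this issue.
— Issue II —
Stage II.1 — burden on patient; standard: a more-likely-than-not showing (weight is at least 55).
    (c): 69 ≥ 55 [met]
    (d): 55 ≥ 55 [met]
  All elements met. The burden passes to the provider.
Stage II.2 — burden on provider; standard: a more-likely-than-not showing (weight is at least 55).
    (e): 78 − 37 = 41 < 55 [not met]
  Not every element is met, so the provider fails to carry Stage II.2.
The patient prevails on this issue.
— Issue III —
Stage III.1 — burden on patient; standard: a more-likely-than-not showing (weight is at least 48).
    (f): 53 ≥ 48 [met]
  Stage III.1 is satisfied; the onus moves to the provider.
Stage III.2 — burden on provider; standard: a more-likely-than-not showing (weight is at least 48).
    (g): 63 − 2 = 61 ≥ 48 [met]
    (h): 82 − 22 = 60 ≥ 48 [met]
  All elements met. The burden passes to the patient.
Stage III.3 — burden on patient; standard: a heightened civil standard (weight is at least 78).
    (i): 69 < 78 [not met]
  Stage III.3 not carried; the patient fails its burden.
So the provider prevails on this issue.
Per-issue: Issue I → patient; Issue II → patient; Issue III → provider. The patient must prevail on a majority of issues; overall, the patient prevails.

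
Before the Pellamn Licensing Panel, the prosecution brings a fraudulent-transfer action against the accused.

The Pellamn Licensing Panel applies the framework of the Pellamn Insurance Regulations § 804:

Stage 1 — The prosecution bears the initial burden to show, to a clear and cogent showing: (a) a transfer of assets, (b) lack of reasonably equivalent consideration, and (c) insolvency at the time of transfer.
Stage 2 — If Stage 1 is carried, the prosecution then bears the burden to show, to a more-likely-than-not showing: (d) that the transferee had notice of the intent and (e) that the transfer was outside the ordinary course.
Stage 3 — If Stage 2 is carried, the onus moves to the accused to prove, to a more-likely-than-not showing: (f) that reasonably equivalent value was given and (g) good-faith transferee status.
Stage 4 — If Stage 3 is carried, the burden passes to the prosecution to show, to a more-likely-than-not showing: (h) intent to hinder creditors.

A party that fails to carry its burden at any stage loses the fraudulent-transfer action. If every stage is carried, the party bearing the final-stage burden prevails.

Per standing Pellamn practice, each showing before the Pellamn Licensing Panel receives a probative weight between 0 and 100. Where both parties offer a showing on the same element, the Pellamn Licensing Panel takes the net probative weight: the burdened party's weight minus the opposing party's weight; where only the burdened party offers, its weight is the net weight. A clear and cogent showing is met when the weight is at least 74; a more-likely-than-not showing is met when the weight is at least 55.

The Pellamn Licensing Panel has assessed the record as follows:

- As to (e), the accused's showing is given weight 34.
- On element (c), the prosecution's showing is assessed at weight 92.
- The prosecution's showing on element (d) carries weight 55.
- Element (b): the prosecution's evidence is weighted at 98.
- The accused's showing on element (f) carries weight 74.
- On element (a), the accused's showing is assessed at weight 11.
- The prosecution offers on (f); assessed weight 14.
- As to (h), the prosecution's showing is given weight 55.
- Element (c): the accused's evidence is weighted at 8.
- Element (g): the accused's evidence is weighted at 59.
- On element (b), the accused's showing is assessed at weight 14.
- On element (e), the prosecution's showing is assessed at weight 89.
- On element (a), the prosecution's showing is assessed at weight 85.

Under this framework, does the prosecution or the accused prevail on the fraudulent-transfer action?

prosecution

Stage 1 (prosecution, a clear and cogent showing, weight is at least 74): (a) net 85−11=74 ≥ 74 — meets; (b) net 98−14=84 ≥ 74 — meets; (c) net 92−8=84 ≥ 74 — meets.
  Stage 1 is satisfied; the prosecution continues to bear the burden.
Stage 2 (prosecution, a more-likely-than-not showing, weight is at least 55): (d) 55 ≥ 55 — meets; (e) net 89−34=55 ≥ 55 — meets.
  Stage 2 carried; the burden shifts to the accused.
Stage 3 (accused, a more-likely-than-not showing, weight is at least 55): (f) net 74−14=60 ≥ 55 — meets; (g) 59 ≥ 55 — meets.
  Stage 3 carried; the burden shifts to the prosecution.
Stage 4 (prosecution, a more-likely-than-not showing, weight is at least 55): (h) 55 ≥ 55 — meets.
  Stage 4 carried; the final stage is satisfied.
Every stage carried; the prosecution prevails.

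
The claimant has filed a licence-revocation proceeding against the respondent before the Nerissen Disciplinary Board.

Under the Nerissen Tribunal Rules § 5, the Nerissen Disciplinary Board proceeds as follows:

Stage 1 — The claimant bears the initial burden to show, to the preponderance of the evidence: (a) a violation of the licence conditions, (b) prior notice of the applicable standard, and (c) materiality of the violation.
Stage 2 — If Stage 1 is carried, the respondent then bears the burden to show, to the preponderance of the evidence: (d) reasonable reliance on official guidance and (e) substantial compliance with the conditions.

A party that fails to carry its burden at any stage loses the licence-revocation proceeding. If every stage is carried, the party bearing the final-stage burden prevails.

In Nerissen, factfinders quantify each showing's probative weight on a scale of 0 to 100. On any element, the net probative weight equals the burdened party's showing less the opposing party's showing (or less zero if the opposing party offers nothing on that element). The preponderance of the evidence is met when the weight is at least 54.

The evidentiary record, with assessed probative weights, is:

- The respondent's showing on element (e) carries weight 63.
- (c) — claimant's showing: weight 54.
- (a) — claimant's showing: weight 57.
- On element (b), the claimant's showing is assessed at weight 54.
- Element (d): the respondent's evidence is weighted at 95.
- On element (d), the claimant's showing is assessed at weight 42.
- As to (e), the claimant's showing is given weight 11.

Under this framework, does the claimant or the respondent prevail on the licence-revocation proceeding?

claimant

At Stage 1 the claimant must meet the preponderance of the evidence (weight is at least 54): on (a) the weight is 57, which does reach 54, so (a) meets the standard; on (b) the weight is 54, which does reach 54, so (b) meets the standard; on (c) the weight is 54, ≥ 54, so (c) meets the standard.
  Stage 1 is satisfied; the onus moves to the respondent.
At Stage 2 the respondent must meet the preponderance of the evidence (weight is at least 54): on (d) the weight is 95 less the opposing 42 gives net 53, which does not reach 54, so (d) does not meet the standard; on (e) the weight is 63 less the opposing 11 gives net 52, < 54, so (e) does not meet the standard.
  Stage 2 not carried; the respondent fails its burden.
The analysis ends at Stage 2; the claimant prevails.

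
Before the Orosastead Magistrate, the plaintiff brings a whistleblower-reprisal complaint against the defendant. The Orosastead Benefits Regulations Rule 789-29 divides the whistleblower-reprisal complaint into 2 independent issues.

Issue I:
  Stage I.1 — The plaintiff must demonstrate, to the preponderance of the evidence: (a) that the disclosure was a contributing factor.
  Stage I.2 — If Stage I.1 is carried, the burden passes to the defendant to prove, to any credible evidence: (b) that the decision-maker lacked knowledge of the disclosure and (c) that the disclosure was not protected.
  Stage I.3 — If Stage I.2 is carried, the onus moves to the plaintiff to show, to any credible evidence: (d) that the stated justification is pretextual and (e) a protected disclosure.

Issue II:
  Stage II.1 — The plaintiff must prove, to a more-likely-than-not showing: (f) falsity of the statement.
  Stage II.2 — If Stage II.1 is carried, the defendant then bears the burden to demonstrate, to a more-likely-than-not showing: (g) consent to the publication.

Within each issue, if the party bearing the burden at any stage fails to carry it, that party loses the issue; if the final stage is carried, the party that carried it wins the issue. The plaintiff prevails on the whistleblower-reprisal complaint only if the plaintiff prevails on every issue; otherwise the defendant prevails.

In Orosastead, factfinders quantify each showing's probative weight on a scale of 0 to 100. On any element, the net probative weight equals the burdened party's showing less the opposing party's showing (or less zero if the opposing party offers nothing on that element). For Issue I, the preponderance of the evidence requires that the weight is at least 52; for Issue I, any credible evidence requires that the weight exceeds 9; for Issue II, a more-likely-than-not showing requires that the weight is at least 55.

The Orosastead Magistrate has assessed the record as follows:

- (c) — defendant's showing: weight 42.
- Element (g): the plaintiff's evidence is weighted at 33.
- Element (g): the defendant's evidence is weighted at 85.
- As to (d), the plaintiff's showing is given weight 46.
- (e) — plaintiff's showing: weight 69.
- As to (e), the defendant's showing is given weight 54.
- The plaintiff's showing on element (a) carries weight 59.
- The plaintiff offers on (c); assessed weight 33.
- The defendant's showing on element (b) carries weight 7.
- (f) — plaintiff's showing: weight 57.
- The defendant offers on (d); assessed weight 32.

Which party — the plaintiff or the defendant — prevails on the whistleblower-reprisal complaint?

plaintiff

— Issue I —
Stage I.1 — burden on plaintiff; standard: the preponderance of the evidence (weight is at least 52).
    (a): 59 ≥ 52 [met]
  All elements met. The burden passes to the defendant.
Stage I.2 — burden on defendant; standard: any credible evidence (weight exceeds 9).
    (b): 7 ≤ 9 [not met]
    (c): 42 − 33 = 9 ≤ 9 [not met]
  The defendant does not carry Stage I.2.
The analysis ends at Stage I.2; the plaintiff prevails on this issue.
— Issue II —
Stage II.1 (plaintiff, a more-likely-than-not showing, weight is at least 55): (f) 57 ≥ 55 — meets.
  All elements met. The burden passes to the defendant.
Stage II.2 (defendant, a more-likely-than-not showing, weight is at least 55): (g) net 85−33=52 < 55 — fails.
  The defendant does not carry Stage II.2.
The plaintiff prevails on this issue.
Per-issue: Issue I → plaintiff; Issue II → plaintiff. The plaintiff must prevail on every issue; overall, the plaintiff prevails.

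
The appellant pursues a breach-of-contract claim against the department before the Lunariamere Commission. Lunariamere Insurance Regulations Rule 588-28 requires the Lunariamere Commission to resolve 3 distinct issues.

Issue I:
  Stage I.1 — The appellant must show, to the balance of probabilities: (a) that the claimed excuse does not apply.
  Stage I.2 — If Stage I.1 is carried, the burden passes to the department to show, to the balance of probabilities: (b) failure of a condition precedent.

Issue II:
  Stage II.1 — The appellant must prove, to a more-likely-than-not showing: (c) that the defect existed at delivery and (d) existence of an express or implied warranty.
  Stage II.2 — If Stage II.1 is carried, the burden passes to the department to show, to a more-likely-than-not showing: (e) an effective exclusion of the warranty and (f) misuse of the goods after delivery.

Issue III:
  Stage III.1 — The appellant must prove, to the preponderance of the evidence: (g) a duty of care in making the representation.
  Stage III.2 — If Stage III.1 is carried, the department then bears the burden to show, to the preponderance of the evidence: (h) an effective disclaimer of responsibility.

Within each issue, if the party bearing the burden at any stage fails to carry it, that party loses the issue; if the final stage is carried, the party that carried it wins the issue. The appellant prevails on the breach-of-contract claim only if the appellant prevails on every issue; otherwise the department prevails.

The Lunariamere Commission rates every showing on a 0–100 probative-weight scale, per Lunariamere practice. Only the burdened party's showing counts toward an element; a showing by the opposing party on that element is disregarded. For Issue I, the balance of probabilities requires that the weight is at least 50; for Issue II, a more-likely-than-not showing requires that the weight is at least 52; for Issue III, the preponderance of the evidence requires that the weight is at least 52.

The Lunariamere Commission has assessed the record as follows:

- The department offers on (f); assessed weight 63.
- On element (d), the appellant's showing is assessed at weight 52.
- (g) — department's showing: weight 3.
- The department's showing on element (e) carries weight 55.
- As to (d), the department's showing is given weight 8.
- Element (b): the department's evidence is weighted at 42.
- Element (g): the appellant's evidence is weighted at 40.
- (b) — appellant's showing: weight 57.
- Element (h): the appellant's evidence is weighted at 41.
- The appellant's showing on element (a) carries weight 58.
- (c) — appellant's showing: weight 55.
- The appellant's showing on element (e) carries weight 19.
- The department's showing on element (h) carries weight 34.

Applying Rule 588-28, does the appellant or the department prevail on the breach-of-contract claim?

department

— Issue I —
Stage I.1 — burden on appellant; standard: the balance of probabilities (weight is at least 50).
    (a): 58 ≥ 50 [met]
  Stage I.1 carried; the burden shifts to the department.
Stage I.2 — burden on department; standard: the balance of probabilities (weight is at least 50).
    (b): 42 (appellant's 57 disregarded) < 50 [not met]
  Not every element is met, so the department fails to carry Stage I.2.
So the appellant prevails on this issue.
— Issue II —
At Stage II.1 the appellant must meet a more-likely-than-not showing (weight is at least 52): on (c) the weight is 55, ≥ 52, so (c) meets the standard; on (d) the weight is 52 (the department's 8 is given no effect), ≥ 52, so (d) meets the standard.
  Stage II.1 is satisfied; the onus moves to the department.
At Stage II.2 the department must meet a more-likely-than-not showing (weight is at least 52): on (e) the weight is 55 (the appellant's 19 is given no effect), which does reach 52, so (e) meets the standard; on (f) the weight is 63, which does reach 52, so (f) meets the standard.
  All elements met at the final stage.
With every stage satisfied, the department prevails on this issue.
— Issue III —
Stage III.1 — burden on appellant; standard: the preponderance of the evidence (weight is at least 52).
    (g): 40 (department's 3 disregarded) < 52 [not met]
  The appellant does not carry Stage III.1.
So the department prevails on this issue.
Per-issue: Issue I → appellant; Issue II → department; Issue III → department. The appellant must prevail on every issue; overall, the department prevails.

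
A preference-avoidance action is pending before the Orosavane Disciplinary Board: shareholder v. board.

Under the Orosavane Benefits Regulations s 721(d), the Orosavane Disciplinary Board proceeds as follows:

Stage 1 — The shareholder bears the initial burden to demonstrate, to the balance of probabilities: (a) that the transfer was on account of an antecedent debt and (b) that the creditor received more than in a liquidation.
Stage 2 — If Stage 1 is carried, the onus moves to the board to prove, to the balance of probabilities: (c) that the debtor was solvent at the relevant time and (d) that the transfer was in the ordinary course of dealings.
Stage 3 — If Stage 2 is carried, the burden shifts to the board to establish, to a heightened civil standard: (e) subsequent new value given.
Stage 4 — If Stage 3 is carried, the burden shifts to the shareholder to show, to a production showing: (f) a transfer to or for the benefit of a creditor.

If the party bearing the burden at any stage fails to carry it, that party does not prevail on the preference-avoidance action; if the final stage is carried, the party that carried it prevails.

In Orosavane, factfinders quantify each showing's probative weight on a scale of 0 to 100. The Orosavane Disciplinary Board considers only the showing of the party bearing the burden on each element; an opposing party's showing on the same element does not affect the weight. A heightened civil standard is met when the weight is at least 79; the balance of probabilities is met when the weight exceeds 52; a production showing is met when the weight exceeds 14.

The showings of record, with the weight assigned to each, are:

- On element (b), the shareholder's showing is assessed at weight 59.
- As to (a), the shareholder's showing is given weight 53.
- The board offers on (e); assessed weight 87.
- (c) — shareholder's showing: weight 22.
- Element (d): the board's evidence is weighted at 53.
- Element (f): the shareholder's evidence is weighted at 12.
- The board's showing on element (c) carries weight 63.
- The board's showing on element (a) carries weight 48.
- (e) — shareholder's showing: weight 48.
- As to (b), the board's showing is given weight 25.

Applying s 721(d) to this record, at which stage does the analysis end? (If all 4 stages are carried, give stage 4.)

Stage 1 (shareholder, the balance of probabilities, weight exceeds 52): (a) 53 (board's 48 disregarded) > 52 — meets; (b) 59 (board's 25 disregarded) > 52 — meets.
  All elements met. The burden passes to the board.
Stage 2 (board, the balance of probabilities, weight exceeds 52): (c) 63 (shareholder's 22 disregarded) > 52 — meets; (d) 53 > 52 — meets.
  Stage 2 carried; the burden remains with the board.
Stage 3 (board, a heightened civil standard, weight is at least 79): (e) 87 (shareholder's 48 disregarded) ≥ 79 — meets.
  The board carries Stage 3; the shareholder now bears the burden.
Stage 4 (shareholder, a production showing, weight exceeds 14): (f) 12 ≤ 14 — fails.
  Not every element is met, so the shareholder fails to carry Stage 4.
The board prevails.

stage 4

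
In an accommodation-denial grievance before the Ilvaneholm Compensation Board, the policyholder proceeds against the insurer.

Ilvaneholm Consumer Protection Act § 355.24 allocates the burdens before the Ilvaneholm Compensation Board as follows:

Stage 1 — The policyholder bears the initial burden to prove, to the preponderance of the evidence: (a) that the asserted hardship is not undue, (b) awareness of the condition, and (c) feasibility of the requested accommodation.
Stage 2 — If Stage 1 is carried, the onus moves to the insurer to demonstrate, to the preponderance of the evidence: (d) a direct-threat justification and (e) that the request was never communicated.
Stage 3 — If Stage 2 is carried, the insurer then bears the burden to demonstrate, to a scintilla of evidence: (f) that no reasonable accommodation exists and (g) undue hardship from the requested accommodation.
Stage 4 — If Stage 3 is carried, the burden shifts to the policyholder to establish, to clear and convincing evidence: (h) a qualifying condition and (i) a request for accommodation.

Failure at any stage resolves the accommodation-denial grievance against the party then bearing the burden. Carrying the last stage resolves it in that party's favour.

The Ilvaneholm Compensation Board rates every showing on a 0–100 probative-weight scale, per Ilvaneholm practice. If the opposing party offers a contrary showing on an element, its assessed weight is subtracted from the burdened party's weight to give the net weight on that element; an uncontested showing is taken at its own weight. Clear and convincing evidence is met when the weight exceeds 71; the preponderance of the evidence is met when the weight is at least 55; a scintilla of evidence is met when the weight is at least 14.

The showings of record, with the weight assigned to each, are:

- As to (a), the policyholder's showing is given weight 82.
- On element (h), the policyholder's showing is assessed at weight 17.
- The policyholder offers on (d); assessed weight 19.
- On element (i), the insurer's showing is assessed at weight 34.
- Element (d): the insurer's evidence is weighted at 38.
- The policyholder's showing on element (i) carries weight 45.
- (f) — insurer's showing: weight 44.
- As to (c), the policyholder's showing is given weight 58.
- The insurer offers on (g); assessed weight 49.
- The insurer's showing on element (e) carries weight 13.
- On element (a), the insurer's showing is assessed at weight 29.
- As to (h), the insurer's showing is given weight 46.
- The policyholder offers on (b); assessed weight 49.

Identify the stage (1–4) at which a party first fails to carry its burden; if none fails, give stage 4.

stage 1

Stage 1 (policyholder, the preponderance of the evidence, weight is at least 55): (a) net 82−29=53 < 55 — fails; (b) 49 < 55 — fails; (c) 58 ≥ 55 — meets.
  Not every element is met, so the policyholder fails to carry Stage 1.
So the insurer prevails.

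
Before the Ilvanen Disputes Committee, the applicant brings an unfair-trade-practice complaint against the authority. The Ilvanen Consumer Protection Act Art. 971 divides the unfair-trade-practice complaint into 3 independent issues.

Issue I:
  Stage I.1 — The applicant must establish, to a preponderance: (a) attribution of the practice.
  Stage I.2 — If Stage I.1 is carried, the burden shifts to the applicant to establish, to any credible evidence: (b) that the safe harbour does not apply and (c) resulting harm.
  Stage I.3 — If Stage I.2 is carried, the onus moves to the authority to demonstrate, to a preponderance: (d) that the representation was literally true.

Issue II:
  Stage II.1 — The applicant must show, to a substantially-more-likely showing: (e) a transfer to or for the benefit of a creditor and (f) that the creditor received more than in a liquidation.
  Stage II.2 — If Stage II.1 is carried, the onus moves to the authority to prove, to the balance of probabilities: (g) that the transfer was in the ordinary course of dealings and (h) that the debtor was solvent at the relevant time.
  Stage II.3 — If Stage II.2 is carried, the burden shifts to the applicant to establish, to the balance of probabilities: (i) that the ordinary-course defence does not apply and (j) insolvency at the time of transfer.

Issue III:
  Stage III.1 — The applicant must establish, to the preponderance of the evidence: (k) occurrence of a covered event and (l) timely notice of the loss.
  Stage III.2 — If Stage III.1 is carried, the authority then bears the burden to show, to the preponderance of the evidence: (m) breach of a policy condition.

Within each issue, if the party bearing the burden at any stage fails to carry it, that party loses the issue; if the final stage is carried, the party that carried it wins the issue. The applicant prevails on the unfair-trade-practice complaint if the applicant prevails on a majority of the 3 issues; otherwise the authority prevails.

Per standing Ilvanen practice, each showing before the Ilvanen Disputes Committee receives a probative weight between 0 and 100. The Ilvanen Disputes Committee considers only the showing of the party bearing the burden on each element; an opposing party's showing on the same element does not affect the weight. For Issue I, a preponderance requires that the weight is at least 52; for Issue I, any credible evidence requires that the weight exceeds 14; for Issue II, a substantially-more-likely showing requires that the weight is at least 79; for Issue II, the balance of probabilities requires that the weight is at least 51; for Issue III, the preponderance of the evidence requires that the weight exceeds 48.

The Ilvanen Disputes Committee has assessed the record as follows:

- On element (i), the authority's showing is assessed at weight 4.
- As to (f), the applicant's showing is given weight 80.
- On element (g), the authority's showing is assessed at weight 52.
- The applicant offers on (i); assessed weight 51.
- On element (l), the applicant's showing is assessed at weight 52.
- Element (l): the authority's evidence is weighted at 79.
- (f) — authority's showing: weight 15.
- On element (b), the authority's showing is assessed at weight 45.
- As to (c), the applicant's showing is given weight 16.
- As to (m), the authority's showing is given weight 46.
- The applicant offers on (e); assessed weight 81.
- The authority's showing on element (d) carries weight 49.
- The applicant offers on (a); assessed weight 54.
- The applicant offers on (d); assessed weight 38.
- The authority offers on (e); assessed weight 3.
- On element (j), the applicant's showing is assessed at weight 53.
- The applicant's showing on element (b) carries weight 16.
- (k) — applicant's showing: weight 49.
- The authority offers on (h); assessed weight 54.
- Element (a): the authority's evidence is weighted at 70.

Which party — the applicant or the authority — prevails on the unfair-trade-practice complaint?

— Issue I —
At Stage I.1 the applicant must meet a preponderance (weight is at least 52): on (a) the weight is 54 (the authority's 70 is given no effect), which does reach 52, so (a) meets the standard.
  Stage I.1 is satisfied; the applicant continues to bear the burden.
At Stage I.2 the applicant must meet any credible evidence (weight exceeds 14): on (b) the weight is 16 (the authority's 45 is given no effect), which does exceed 14, so (b) meets the standard; on (c) the weight is 16, > 14, so (c) meets the standard.
  Stage I.2 is satisfied; the onus moves to the authority.
At Stage I.3 the authority must meet a preponderance (weight is at least 52): on (d) the weight is 49 (the applicant's 38 is given no effect), which does not reach 52, so (d) does not meet the standard.
  Not every element is met, so the authority fails to carry Stage I.3.
The applicant prevails on this issue.
— Issue II —
Stage II.1 — burden on applicant; standard: a substantially-more-likely showing (weight is at least 79).
    (e): 81 (authority's 3 disregarded) ≥ 79 [met]
    (f): 80 (authority's 15 disregarded) ≥ 79 [met]
  Stage II.1 carried; the burden shifts to the authority.
Stage II.2 — burden on authority; standard: the balance of probabilities (weight is at least 51).
    (g): 52 ≥ 51 [met]
    (h): 54 ≥ 51 [met]
  The authority carries Stage II.2; the applicant now bears the burden.
Stage II.3 — burden on applicant; standard: the balance of probabilities (weight is at least 51).
    (i): 51 (authority's 4 disregarded) ≥ 51 [met]
    (j): 53 ≥ 51 [met]
  All elements met at the final stage.
Every stage carried; the applicant prevails on this issue.
— Issue III —
Stage III.1 — burden on applicant; standard: the preponderance of the evidence (weight exceeds 48).
    (k): 49 > 48 [met]
    (l): 52 (authority's 79 disregarded) > 48 [met]
  Stage III.1 is satisfied; the onus moves to the authority.
Stage III.2 — burden on authority; standard: the preponderance of the evidence (weight exceeds 48).
    (m): 46 ≤ 48 [not met]
  Stage III.2 not carried; the authority fails its burden.
The applicant prevails on this issue.
Per-issue: Issue I → applicant; Issue II → applicant; Issue III → applicant. The applicant must prevail on a majority of issues; overall, the applicant prevails.

applicant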